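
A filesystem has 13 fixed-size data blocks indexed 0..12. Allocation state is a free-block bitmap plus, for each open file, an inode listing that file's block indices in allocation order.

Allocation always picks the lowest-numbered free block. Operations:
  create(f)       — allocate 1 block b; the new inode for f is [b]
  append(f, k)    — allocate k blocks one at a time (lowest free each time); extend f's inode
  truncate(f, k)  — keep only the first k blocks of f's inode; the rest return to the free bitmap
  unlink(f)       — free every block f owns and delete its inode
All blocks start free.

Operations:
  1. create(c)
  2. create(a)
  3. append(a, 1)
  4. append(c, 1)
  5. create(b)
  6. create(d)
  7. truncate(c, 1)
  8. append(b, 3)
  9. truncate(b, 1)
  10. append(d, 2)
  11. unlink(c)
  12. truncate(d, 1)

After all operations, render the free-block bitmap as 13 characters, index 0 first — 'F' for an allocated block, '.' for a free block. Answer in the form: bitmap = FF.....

bitmap = .FF.FF.......

[1] create(c) — c=0 (map F............)
[2] create(a) — a=1 c=0 (map FF...........)
[3] append(a, 1) — a=1,2 c=0 (map FFF..........)
[4] append(c, 1) — a=1,2 c=0,3 (map FFFF.........)
[5] create(b) — a=1,2 b=4 c=0,3 (map FFFFF........)
[6] create(d) — a=1,2 b=4 c=0,3 d=5 (map FFFFFF.......)
[7] truncate(c, 1) — a=1,2 b=4 c=0 d=5 (map FFF.FF.......)
[8] append(b, 3) — a=1,2 b=4,3,6,7 c=0 d=5 (map FFFFFFFF.....)
[9] truncate(b, 1) — a=1,2 b=4 c=0 d=5 (map FFF.FF.......)
[10] append(d, 2) — a=1,2 b=4 c=0 d=5,3,6 (map FFFFFFF......)
[11] unlink(c) — a=1,2 b=4 d=5,3,6 (map .FFFFFF......)
[12] truncate(d, 1) — a=1,2 b=4 d=5 (map .FF.FF.......)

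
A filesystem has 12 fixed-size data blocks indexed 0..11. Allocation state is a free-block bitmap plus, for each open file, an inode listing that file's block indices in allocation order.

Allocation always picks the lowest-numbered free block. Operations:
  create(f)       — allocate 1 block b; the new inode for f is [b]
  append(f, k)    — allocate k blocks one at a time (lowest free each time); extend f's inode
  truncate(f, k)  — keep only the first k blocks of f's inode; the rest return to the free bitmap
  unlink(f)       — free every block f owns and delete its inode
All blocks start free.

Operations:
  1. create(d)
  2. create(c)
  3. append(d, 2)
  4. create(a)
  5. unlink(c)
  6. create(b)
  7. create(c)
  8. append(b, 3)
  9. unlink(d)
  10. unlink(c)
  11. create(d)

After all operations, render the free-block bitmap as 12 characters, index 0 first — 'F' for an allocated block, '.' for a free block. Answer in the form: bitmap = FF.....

  1. create(d)  ⇒  F...........  {d→[0]}
  2. create(c)  ⇒  FF..........  {c→[1]; d→[0]}
  3. append(d, 2)  ⇒  FFFF........  {c→[1]; d→[0, 2, 3]}
  4. create(a)  ⇒  FFFFF.......  {a→[4]; c→[1]; d→[0, 2, 3]}
  5. unlink(c)  ⇒  F.FFF.......  {a→[4]; d→[0, 2, 3]}
  6. create(b)  ⇒  FFFFF.......  {a→[4]; b→[1]; d→[0, 2, 3]}
  7. create(c)  ⇒  FFFFFF......  {a→[4]; b→[1]; c→[5]; d→[0, 2, 3]}
  8. append(b, 3)  ⇒  FFFFFFFFF...  {a→[4]; b→[1, 6, 7, 8]; c→[5]; d→[0, 2, 3]}
  9. unlink(d)  ⇒  .F..FFFFF...  {a→[4]; b→[1, 6, 7, 8]; c→[5]}
  10. unlink(c)  ⇒  .F..F.FFF...  {a→[4]; b→[1, 6, 7, 8]}
  11. create(d)  ⇒  FF..F.FFF...  {a→[4]; b→[1, 6, 7, 8]; d→[0]}

bitmap = FF..F.FFF...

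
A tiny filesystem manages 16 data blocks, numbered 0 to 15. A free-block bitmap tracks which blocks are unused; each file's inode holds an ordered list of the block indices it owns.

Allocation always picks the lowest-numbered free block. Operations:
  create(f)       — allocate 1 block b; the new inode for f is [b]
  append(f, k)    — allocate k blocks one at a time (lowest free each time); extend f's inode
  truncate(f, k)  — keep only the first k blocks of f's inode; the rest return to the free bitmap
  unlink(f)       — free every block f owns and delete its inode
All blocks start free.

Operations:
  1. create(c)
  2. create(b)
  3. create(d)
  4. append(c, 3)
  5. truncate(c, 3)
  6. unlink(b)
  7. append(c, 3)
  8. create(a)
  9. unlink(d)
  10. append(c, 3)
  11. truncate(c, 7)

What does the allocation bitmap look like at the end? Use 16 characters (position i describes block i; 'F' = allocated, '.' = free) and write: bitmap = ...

after create(c) → c:[0]  free=[F...............]
after create(b) → b:[1], c:[0]  free=[FF..............]
after create(d) → b:[1], c:[0], d:[2]  free=[FFF.............]
after append(c, 3) → b:[1], c:[0, 3, 4, 5], d:[2]  free=[FFFFFF..........]
after truncate(c, 3) → b:[1], c:[0, 3, 4], d:[2]  free=[FFFFF...........]
after unlink(b) → c:[0, 3, 4], d:[2]  free=[F.FFF...........]
after append(c, 3) → c:[0, 3, 4, 1, 5, 6], d:[2]  free=[FFFFFFF.........]
after create(a) → a:[7], c:[0, 3, 4, 1, 5, 6], d:[2]  free=[FFFFFFFF........]
after unlink(d) → a:[7], c:[0, 3, 4, 1, 5, 6]  free=[FF.FFFFF........]
after append(c, 3) → a:[7], c:[0, 3, 4, 1, 5, 6, 2, 8, 9]  free=[FFFFFFFFFF......]
after truncate(c, 7) → a:[7], c:[0, 3, 4, 1, 5, 6, 2]  free=[FFFFFFFF........]

bitmap = FFFFFFFF........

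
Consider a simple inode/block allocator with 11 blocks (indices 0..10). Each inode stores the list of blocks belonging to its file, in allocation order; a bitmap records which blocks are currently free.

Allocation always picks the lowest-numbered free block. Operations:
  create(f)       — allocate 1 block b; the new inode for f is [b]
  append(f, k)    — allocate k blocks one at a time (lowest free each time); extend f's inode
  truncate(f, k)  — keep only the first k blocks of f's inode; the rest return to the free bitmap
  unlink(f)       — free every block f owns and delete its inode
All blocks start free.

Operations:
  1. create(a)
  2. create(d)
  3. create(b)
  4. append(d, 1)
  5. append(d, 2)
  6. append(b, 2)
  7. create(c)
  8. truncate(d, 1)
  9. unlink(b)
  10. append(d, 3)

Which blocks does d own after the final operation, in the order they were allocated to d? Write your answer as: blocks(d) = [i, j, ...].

after create(a) → a:[0]  free=[F..........]
after create(d) → a:[0], d:[1]  free=[FF.........]
after create(b) → a:[0], b:[2], d:[1]  free=[FFF........]
after append(d, 1) → a:[0], b:[2], d:[1, 3]  free=[FFFF.......]
after append(d, 2) → a:[0], b:[2], d:[1, 3, 4, 5]  free=[FFFFFF.....]
after append(b, 2) → a:[0], b:[2, 6, 7], d:[1, 3, 4, 5]  free=[FFFFFFFF...]
after create(c) → a:[0], b:[2, 6, 7], c:[8], d:[1, 3, 4, 5]  free=[FFFFFFFFF..]
after truncate(d, 1) → a:[0], b:[2, 6, 7], c:[8], d:[1]  free=[FFF...FFF..]
after unlink(b) → a:[0], c:[8], d:[1]  free=[FF......F..]
after append(d, 3) → a:[0], c:[8], d:[1, 2, 3, 4]  free=[FFFFF...F..]

blocks(d) = [1, 2, 3, 4]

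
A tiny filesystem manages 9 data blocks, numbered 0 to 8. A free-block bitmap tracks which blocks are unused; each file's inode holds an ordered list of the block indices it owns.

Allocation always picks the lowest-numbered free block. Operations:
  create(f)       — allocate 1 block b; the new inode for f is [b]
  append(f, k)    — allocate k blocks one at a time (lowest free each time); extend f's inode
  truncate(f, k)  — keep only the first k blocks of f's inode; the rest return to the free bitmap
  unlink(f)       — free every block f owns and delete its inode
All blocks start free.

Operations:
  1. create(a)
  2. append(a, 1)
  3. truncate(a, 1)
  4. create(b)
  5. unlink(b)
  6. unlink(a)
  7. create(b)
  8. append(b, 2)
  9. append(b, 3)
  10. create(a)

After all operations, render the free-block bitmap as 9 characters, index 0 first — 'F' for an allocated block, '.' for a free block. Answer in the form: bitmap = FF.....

[1] create(a) — a=0 (map F........)
[2] append(a, 1) — a=0,1 (map FF.......)
[3] truncate(a, 1) — a=0 (map F........)
[4] create(b) — a=0 b=1 (map FF.......)
[5] unlink(b) — a=0 (map F........)
[6] unlink(a) —  (map .........)
[7] create(b) — b=0 (map F........)
[8] append(b, 2) — b=0,1,2 (map FFF......)
[9] append(b, 3) — b=0,1,2,3,4,5 (map FFFFFF...)
[10] create(a) — a=6 b=0,1,2,3,4,5 (map FFFFFFF..)

bitmap = FFFFFFF..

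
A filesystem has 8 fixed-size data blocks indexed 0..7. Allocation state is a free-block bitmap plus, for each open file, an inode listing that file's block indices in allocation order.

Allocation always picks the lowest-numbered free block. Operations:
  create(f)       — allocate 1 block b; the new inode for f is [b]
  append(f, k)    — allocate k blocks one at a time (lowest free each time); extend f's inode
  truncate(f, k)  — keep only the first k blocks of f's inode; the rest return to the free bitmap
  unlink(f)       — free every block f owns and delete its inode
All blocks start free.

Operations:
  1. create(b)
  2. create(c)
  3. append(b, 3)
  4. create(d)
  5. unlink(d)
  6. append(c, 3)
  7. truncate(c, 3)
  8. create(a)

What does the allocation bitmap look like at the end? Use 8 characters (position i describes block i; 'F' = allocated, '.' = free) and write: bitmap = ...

create(b): bitmap=F....... | b=[0]
create(c): bitmap=FF...... | b=[0] c=[1]
append(b, 3): bitmap=FFFFF... | b=[0, 2, 3, 4] c=[1]
create(d): bitmap=FFFFFF.. | b=[0, 2, 3, 4] c=[1] d=[5]
unlink(d): bitmap=FFFFF... | b=[0, 2, 3, 4] c=[1]
append(c, 3): bitmap=FFFFFFFF | b=[0, 2, 3, 4] c=[1, 5, 6, 7]
truncate(c, 3): bitmap=FFFFFFF. | b=[0, 2, 3, 4] c=[1, 5, 6]
create(a): bitmap=FFFFFFFF | a=[7] b=[0, 2, 3, 4] c=[1, 5, 6]

bitmap = FFFFFFFF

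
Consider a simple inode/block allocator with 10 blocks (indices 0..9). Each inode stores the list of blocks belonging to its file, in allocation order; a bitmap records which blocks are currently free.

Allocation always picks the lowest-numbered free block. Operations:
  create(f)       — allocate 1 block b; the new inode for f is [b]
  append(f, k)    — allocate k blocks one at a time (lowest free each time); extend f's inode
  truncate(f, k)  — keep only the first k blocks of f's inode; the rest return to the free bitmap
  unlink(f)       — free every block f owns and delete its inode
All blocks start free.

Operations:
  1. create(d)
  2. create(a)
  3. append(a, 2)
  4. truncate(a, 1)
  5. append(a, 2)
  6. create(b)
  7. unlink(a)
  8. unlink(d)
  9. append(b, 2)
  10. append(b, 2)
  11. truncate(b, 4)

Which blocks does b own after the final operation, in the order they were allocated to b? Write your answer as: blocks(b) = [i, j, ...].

blocks(b) = [4, 0, 1, 2]

  1. create(d)  ⇒  F.........  {d→[0]}
  2. create(a)  ⇒  FF........  {a→[1]; d→[0]}
  3. append(a, 2)  ⇒  FFFF......  {a→[1, 2, 3]; d→[0]}
  4. truncate(a, 1)  ⇒  FF........  {a→[1]; d→[0]}
  5. append(a, 2)  ⇒  FFFF......  {a→[1, 2, 3]; d→[0]}
  6. create(b)  ⇒  FFFFF.....  {a→[1, 2, 3]; b→[4]; d→[0]}
  7. unlink(a)  ⇒  F...F.....  {b→[4]; d→[0]}
  8. unlink(d)  ⇒  ....F.....  {b→[4]}
  9. append(b, 2)  ⇒  FF..F.....  {b→[4, 0, 1]}
  10. append(b, 2)  ⇒  FFFFF.....  {b→[4, 0, 1, 2, 3]}
  11. truncate(b, 4)  ⇒  FFF.F.....  {b→[4, 0, 1, 2]}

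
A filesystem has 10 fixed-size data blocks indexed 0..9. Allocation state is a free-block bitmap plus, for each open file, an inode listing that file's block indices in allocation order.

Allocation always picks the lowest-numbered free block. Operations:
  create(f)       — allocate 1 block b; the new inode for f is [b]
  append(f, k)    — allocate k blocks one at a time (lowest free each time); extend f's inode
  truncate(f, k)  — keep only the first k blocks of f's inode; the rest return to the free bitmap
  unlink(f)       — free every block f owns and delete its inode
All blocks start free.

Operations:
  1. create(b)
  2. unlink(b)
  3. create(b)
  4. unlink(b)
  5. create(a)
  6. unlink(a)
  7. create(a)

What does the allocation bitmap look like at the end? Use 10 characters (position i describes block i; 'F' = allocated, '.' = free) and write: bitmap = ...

[1] create(b) — b=0 (map F.........)
[2] unlink(b) —  (map ..........)
[3] create(b) — b=0 (map F.........)
[4] unlink(b) —  (map ..........)
[5] create(a) — a=0 (map F.........)
[6] unlink(a) —  (map ..........)
[7] create(a) — a=0 (map F.........)

bitmap = F.........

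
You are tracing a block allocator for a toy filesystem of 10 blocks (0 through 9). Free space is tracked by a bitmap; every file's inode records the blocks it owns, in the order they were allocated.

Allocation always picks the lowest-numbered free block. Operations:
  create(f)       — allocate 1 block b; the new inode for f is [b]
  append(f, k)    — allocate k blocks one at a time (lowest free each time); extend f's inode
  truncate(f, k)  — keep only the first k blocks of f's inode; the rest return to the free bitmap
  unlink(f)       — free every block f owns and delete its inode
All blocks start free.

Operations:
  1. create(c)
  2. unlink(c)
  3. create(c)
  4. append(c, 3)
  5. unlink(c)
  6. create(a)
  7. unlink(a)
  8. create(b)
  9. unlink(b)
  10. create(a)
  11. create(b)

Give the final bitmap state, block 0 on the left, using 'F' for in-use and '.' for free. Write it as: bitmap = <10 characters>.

bitmap = FF........

after create(c) → c:[0]  free=[F.........]
after unlink(c) →   free=[..........]
after create(c) → c:[0]  free=[F.........]
after append(c, 3) → c:[0, 1, 2, 3]  free=[FFFF......]
after unlink(c) →   free=[..........]
after create(a) → a:[0]  free=[F.........]
after unlink(a) →   free=[..........]
after create(b) → b:[0]  free=[F.........]
after unlink(b) →   free=[..........]
after create(a) → a:[0]  free=[F.........]
after create(b) → a:[0], b:[1]  free=[FF........]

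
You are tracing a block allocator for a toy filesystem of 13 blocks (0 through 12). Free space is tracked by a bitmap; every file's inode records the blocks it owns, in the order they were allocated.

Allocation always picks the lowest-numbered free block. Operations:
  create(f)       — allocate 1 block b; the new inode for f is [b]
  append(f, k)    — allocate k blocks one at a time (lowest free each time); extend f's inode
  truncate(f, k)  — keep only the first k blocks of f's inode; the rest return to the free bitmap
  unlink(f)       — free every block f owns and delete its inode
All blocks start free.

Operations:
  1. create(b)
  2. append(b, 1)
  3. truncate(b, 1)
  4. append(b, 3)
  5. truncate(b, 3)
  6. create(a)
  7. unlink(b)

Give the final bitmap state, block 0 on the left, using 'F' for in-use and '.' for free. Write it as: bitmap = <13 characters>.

bitmap = ...F.........

[1] create(b) — b=0 (map F............)
[2] append(b, 1) — b=0,1 (map FF...........)
[3] truncate(b, 1) — b=0 (map F............)
[4] append(b, 3) — b=0,1,2,3 (map FFFF.........)
[5] truncate(b, 3) — b=0,1,2 (map FFF..........)
[6] create(a) — a=3 b=0,1,2 (map FFFF.........)
[7] unlink(b) — a=3 (map ...F.........)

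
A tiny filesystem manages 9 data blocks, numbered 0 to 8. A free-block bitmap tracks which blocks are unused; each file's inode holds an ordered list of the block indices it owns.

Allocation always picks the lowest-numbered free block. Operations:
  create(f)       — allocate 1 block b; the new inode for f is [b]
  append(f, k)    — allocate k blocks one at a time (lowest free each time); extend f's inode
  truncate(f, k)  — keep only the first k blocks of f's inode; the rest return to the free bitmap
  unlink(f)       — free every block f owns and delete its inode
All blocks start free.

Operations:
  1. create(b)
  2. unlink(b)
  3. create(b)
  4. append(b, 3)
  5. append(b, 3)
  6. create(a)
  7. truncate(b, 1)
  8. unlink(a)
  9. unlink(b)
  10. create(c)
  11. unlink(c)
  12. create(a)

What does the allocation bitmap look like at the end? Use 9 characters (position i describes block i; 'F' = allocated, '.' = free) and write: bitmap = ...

bitmap = F........

create(b): bitmap=F........ | b=[0]
unlink(b): bitmap=......... | 
create(b): bitmap=F........ | b=[0]
append(b, 3): bitmap=FFFF..... | b=[0, 1, 2, 3]
append(b, 3): bitmap=FFFFFFF.. | b=[0, 1, 2, 3, 4, 5, 6]
create(a): bitmap=FFFFFFFF. | a=[7] b=[0, 1, 2, 3, 4, 5, 6]
truncate(b, 1): bitmap=F......F. | a=[7] b=[0]
unlink(a): bitmap=F........ | b=[0]
unlink(b): bitmap=......... | 
create(c): bitmap=F........ | c=[0]
unlink(c): bitmap=......... | 
create(a): bitmap=F........ | a=[0]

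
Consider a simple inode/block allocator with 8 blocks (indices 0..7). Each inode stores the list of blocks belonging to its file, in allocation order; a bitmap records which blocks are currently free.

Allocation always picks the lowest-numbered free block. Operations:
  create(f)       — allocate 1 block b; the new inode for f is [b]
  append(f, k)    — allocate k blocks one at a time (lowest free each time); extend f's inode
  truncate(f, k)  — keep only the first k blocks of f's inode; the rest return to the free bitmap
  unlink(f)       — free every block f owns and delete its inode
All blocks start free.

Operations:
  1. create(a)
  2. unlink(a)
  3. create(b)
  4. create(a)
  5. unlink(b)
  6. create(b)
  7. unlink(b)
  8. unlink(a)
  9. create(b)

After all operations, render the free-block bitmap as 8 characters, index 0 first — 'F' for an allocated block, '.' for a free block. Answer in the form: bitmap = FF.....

bitmap = F.......

[1] create(a) — a=0 (map F.......)
[2] unlink(a) —  (map ........)
[3] create(b) — b=0 (map F.......)
[4] create(a) — a=1 b=0 (map FF......)
[5] unlink(b) — a=1 (map .F......)
[6] create(b) — a=1 b=0 (map FF......)
[7] unlink(b) — a=1 (map .F......)
[8] unlink(a) —  (map ........)
[9] create(b) — b=0 (map F.......)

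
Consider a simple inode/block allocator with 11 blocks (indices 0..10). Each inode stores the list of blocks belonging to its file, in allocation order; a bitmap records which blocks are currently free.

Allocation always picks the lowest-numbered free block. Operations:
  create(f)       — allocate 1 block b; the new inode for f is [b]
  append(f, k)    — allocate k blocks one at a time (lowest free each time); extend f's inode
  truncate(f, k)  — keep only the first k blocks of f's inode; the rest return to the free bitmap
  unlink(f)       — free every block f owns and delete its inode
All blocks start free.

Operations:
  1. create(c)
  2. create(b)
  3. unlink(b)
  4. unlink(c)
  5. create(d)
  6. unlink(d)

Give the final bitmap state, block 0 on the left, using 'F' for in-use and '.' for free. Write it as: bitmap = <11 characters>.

create(c): bitmap=F.......... | c=[0]
create(b): bitmap=FF......... | b=[1] c=[0]
unlink(b): bitmap=F.......... | c=[0]
unlink(c): bitmap=........... | 
create(d): bitmap=F.......... | d=[0]
unlink(d): bitmap=........... | 

bitmap = ...........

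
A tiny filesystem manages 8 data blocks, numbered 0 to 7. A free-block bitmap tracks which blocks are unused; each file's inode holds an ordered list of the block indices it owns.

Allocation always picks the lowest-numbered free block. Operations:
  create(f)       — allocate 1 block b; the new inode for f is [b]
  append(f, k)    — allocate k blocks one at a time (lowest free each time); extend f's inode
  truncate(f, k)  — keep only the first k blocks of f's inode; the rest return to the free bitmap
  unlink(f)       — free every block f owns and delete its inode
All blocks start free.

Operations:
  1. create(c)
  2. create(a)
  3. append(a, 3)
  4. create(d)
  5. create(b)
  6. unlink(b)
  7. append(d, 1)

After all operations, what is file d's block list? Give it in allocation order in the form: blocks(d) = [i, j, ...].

[1] create(c) — c=0 (map F.......)
[2] create(a) — a=1 c=0 (map FF......)
[3] append(a, 3) — a=1,2,3,4 c=0 (map FFFFF...)
[4] create(d) — a=1,2,3,4 c=0 d=5 (map FFFFFF..)
[5] create(b) — a=1,2,3,4 b=6 c=0 d=5 (map FFFFFFF.)
[6] unlink(b) — a=1,2,3,4 c=0 d=5 (map FFFFFF..)
[7] append(d, 1) — a=1,2,3,4 c=0 d=5,6 (map FFFFFFF.)

blocks(d) = [5, 6]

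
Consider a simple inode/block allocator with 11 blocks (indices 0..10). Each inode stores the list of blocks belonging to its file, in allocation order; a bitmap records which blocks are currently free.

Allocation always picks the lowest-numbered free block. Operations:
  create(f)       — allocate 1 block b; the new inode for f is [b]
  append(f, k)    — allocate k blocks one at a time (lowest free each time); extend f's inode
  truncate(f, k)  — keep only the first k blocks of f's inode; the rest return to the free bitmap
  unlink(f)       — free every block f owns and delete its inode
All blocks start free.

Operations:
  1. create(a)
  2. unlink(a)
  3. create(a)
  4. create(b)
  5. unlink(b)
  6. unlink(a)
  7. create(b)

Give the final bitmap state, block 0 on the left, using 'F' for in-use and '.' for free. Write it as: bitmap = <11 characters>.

  1. create(a)  ⇒  F..........  {a→[0]}
  2. unlink(a)  ⇒  ...........  {}
  3. create(a)  ⇒  F..........  {a→[0]}
  4. create(b)  ⇒  FF.........  {a→[0]; b→[1]}
  5. unlink(b)  ⇒  F..........  {a→[0]}
  6. unlink(a)  ⇒  ...........  {}
  7. create(b)  ⇒  F..........  {b→[0]}

bitmap = F..........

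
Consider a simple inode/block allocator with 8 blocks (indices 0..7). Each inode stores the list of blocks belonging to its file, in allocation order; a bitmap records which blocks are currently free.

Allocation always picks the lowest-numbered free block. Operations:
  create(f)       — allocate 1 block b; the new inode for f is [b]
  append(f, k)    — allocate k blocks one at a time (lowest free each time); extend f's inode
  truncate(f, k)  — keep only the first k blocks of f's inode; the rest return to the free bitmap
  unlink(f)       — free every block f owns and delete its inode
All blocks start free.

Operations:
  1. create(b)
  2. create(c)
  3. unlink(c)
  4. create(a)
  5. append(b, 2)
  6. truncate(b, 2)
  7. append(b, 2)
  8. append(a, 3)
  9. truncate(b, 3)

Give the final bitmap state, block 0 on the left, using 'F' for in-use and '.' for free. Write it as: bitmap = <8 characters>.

bitmap = FFFF.FFF

after create(b) → b:[0]  free=[F.......]
after create(c) → b:[0], c:[1]  free=[FF......]
after unlink(c) → b:[0]  free=[F.......]
after create(a) → a:[1], b:[0]  free=[FF......]
after append(b, 2) → a:[1], b:[0, 2, 3]  free=[FFFF....]
after truncate(b, 2) → a:[1], b:[0, 2]  free=[FFF.....]
after append(b, 2) → a:[1], b:[0, 2, 3, 4]  free=[FFFFF...]
after append(a, 3) → a:[1, 5, 6, 7], b:[0, 2, 3, 4]  free=[FFFFFFFF]
after truncate(b, 3) → a:[1, 5, 6, 7], b:[0, 2, 3]  free=[FFFF.FFF]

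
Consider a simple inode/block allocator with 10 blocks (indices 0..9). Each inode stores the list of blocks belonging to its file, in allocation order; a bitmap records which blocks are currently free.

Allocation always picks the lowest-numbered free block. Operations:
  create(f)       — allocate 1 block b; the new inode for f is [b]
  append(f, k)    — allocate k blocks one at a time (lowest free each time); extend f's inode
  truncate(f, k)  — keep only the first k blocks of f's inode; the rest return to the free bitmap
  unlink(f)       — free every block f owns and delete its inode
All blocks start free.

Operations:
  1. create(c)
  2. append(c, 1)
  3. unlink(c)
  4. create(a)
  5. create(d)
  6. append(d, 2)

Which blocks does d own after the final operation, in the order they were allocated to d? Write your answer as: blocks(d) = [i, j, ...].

blocks(d) = [1, 2, 3]

after create(c) → c:[0]  free=[F.........]
after append(c, 1) → c:[0, 1]  free=[FF........]
after unlink(c) →   free=[..........]
after create(a) → a:[0]  free=[F.........]
after create(d) → a:[0], d:[1]  free=[FF........]
after append(d, 2) → a:[0], d:[1, 2, 3]  free=[FFFF......]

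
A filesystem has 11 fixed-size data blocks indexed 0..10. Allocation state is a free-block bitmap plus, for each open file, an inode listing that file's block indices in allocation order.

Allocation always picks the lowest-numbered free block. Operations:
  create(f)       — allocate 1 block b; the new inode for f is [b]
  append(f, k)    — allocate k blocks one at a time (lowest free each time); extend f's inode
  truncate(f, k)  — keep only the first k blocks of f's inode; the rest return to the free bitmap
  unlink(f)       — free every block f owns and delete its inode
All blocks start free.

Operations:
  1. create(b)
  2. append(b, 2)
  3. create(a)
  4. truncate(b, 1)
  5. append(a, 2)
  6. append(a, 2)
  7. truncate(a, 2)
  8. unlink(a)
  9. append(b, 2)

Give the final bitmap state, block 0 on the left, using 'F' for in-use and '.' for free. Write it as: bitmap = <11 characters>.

after create(b) → b:[0]  free=[F..........]
after append(b, 2) → b:[0, 1, 2]  free=[FFF........]
after create(a) → a:[3], b:[0, 1, 2]  free=[FFFF.......]
after truncate(b, 1) → a:[3], b:[0]  free=[F..F.......]
after append(a, 2) → a:[3, 1, 2], b:[0]  free=[FFFF.......]
after append(a, 2) → a:[3, 1, 2, 4, 5], b:[0]  free=[FFFFFF.....]
after truncate(a, 2) → a:[3, 1], b:[0]  free=[FF.F.......]
after unlink(a) → b:[0]  free=[F..........]
after append(b, 2) → b:[0, 1, 2]  free=[FFF........]

bitmap = FFF........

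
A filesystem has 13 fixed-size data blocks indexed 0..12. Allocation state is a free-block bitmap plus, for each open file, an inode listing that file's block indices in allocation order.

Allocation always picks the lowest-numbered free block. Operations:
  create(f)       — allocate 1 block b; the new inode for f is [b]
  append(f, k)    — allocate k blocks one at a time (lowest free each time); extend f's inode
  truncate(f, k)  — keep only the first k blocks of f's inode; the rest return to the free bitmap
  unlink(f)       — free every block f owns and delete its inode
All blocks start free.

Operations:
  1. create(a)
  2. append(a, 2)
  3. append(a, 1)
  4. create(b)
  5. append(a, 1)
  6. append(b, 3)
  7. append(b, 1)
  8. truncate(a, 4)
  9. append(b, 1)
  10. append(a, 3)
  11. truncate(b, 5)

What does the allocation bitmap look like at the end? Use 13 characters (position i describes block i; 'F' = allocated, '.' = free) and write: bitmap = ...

bitmap = FFFFF.FFFFFFF

[1] create(a) — a=0 (map F............)
[2] append(a, 2) — a=0,1,2 (map FFF..........)
[3] append(a, 1) — a=0,1,2,3 (map FFFF.........)
[4] create(b) — a=0,1,2,3 b=4 (map FFFFF........)
[5] append(a, 1) — a=0,1,2,3,5 b=4 (map FFFFFF.......)
[6] append(b, 3) — a=0,1,2,3,5 b=4,6,7,8 (map FFFFFFFFF....)
[7] append(b, 1) — a=0,1,2,3,5 b=4,6,7,8,9 (map FFFFFFFFFF...)
[8] truncate(a, 4) — a=0,1,2,3 b=4,6,7,8,9 (map FFFFF.FFFF...)
[9] append(b, 1) — a=0,1,2,3 b=4,6,7,8,9,5 (map FFFFFFFFFF...)
[10] append(a, 3) — a=0,1,2,3,10,11,12 b=4,6,7,8,9,5 (map FFFFFFFFFFFFF)
[11] truncate(b, 5) — a=0,1,2,3,10,11,12 b=4,6,7,8,9 (map FFFFF.FFFFFFF)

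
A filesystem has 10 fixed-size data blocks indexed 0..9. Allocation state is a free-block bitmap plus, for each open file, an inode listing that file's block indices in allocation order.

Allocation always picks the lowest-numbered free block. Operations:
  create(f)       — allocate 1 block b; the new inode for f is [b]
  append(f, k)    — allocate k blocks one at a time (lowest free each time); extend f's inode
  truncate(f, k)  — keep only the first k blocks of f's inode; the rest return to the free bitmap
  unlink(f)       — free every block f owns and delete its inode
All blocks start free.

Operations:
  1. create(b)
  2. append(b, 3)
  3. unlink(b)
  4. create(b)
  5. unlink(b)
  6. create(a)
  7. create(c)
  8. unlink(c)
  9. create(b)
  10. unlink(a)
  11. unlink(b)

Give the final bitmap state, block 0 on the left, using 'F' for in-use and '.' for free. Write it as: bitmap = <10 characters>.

bitmap = ..........

[1] create(b) — b=0 (map F.........)
[2] append(b, 3) — b=0,1,2,3 (map FFFF......)
[3] unlink(b) —  (map ..........)
[4] create(b) — b=0 (map F.........)
[5] unlink(b) —  (map ..........)
[6] create(a) — a=0 (map F.........)
[7] create(c) — a=0 c=1 (map FF........)
[8] unlink(c) — a=0 (map F.........)
[9] create(b) — a=0 b=1 (map FF........)
[10] unlink(a) — b=1 (map .F........)
[11] unlink(b) —  (map ..........)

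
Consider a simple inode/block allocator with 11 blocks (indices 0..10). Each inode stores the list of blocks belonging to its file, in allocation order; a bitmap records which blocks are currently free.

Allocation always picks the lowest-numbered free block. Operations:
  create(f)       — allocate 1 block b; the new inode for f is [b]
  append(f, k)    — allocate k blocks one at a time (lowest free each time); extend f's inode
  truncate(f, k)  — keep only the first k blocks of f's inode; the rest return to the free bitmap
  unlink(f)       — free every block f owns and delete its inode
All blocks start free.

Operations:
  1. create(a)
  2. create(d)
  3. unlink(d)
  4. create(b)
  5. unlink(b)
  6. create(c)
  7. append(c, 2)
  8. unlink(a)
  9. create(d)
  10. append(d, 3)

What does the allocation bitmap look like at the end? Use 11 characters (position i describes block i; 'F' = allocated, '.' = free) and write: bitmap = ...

bitmap = FFFFFFF....

after create(a) → a:[0]  free=[F..........]
after create(d) → a:[0], d:[1]  free=[FF.........]
after unlink(d) → a:[0]  free=[F..........]
after create(b) → a:[0], b:[1]  free=[FF.........]
after unlink(b) → a:[0]  free=[F..........]
after create(c) → a:[0], c:[1]  free=[FF.........]
after append(c, 2) → a:[0], c:[1, 2, 3]  free=[FFFF.......]
after unlink(a) → c:[1, 2, 3]  free=[.FFF.......]
after create(d) → c:[1, 2, 3], d:[0]  free=[FFFF.......]
after append(d, 3) → c:[1, 2, 3], d:[0, 4, 5, 6]  free=[FFFFFFF....]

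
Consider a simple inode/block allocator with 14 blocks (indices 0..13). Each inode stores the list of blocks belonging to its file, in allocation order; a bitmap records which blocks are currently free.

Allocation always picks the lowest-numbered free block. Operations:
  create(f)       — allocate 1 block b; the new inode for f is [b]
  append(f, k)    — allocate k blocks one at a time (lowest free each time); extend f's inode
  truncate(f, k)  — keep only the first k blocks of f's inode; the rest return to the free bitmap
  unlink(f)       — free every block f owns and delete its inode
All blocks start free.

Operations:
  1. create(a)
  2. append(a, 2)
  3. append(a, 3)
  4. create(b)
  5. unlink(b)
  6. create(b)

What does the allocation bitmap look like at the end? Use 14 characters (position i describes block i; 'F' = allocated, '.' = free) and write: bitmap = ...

bitmap = FFFFFFF.......

[1] create(a) — a=0 (map F.............)
[2] append(a, 2) — a=0,1,2 (map FFF...........)
[3] append(a, 3) — a=0,1,2,3,4,5 (map FFFFFF........)
[4] create(b) — a=0,1,2,3,4,5 b=6 (map FFFFFFF.......)
[5] unlink(b) — a=0,1,2,3,4,5 (map FFFFFF........)
[6] create(b) — a=0,1,2,3,4,5 b=6 (map FFFFFFF.......)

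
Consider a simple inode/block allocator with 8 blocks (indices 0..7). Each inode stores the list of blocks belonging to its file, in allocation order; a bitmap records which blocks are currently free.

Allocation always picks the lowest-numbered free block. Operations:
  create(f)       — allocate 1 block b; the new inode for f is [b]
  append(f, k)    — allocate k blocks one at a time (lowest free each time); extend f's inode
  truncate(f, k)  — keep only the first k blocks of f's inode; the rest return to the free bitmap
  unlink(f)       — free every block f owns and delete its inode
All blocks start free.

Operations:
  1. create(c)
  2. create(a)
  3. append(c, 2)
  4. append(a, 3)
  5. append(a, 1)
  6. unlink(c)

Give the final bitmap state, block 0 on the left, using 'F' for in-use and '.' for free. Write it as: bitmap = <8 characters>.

bitmap = .F..FFFF

[1] create(c) — c=0 (map F.......)
[2] create(a) — a=1 c=0 (map FF......)
[3] append(c, 2) — a=1 c=0,2,3 (map FFFF....)
[4] append(a, 3) — a=1,4,5,6 c=0,2,3 (map FFFFFFF.)
[5] append(a, 1) — a=1,4,5,6,7 c=0,2,3 (map FFFFFFFF)
[6] unlink(c) — a=1,4,5,6,7 (map .F..FFFF)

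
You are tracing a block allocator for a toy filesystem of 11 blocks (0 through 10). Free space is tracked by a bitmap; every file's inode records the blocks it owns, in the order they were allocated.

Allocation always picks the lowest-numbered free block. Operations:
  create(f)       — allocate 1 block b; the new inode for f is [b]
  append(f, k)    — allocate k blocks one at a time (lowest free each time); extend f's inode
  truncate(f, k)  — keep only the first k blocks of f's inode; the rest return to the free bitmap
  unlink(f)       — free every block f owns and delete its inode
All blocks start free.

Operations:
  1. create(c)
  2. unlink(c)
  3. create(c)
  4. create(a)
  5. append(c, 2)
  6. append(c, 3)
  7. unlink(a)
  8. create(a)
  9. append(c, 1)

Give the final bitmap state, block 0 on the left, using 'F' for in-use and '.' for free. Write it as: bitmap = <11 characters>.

create(c): bitmap=F.......... | c=[0]
unlink(c): bitmap=........... | 
create(c): bitmap=F.......... | c=[0]
create(a): bitmap=FF......... | a=[1] c=[0]
append(c, 2): bitmap=FFFF....... | a=[1] c=[0, 2, 3]
append(c, 3): bitmap=FFFFFFF.... | a=[1] c=[0, 2, 3, 4, 5, 6]
unlink(a): bitmap=F.FFFFF.... | c=[0, 2, 3, 4, 5, 6]
create(a): bitmap=FFFFFFF.... | a=[1] c=[0, 2, 3, 4, 5, 6]
append(c, 1): bitmap=FFFFFFFF... | a=[1] c=[0, 2, 3, 4, 5, 6, 7]

bitmap = FFFFFFFF...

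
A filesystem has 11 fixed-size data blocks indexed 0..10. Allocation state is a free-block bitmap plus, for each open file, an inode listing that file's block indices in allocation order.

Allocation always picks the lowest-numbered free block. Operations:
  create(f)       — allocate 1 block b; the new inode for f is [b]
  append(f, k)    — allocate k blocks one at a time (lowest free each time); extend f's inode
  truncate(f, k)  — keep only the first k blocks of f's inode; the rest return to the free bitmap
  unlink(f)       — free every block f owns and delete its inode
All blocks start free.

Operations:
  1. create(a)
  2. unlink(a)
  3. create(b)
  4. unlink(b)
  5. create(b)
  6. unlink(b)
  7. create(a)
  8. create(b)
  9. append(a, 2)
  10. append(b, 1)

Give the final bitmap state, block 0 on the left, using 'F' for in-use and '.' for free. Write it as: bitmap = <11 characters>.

  1. create(a)  ⇒  F..........  {a→[0]}
  2. unlink(a)  ⇒  ...........  {}
  3. create(b)  ⇒  F..........  {b→[0]}
  4. unlink(b)  ⇒  ...........  {}
  5. create(b)  ⇒  F..........  {b→[0]}
  6. unlink(b)  ⇒  ...........  {}
  7. create(a)  ⇒  F..........  {a→[0]}
  8. create(b)  ⇒  FF.........  {a→[0]; b→[1]}
  9. append(a, 2)  ⇒  FFFF.......  {a→[0, 2, 3]; b→[1]}
  10. append(b, 1)  ⇒  FFFFF......  {a→[0, 2, 3]; b→[1, 4]}

bitmap = FFFFF......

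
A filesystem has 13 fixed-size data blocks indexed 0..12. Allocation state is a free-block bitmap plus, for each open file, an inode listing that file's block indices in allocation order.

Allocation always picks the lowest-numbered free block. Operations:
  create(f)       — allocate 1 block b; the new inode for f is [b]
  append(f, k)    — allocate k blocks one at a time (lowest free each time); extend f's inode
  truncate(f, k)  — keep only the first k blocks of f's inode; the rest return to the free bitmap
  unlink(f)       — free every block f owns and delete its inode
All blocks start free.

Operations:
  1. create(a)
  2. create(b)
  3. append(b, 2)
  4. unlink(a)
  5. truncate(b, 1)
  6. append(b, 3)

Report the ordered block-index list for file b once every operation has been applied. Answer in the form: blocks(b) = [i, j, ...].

after create(a) → a:[0]  free=[F............]
after create(b) → a:[0], b:[1]  free=[FF...........]
after append(b, 2) → a:[0], b:[1, 2, 3]  free=[FFFF.........]
after unlink(a) → b:[1, 2, 3]  free=[.FFF.........]
after truncate(b, 1) → b:[1]  free=[.F...........]
after append(b, 3) → b:[1, 0, 2, 3]  free=[FFFF.........]

blocks(b) = [1, 0, 2, 3]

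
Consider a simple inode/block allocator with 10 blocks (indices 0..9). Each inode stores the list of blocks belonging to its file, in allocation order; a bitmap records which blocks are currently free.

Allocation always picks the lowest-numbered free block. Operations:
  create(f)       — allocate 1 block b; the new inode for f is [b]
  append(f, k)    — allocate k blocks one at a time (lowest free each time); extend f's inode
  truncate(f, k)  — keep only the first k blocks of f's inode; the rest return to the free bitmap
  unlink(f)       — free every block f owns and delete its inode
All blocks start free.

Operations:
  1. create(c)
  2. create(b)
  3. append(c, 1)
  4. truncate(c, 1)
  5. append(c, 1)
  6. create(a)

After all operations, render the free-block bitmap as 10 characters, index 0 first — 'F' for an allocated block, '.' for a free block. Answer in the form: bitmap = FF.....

[1] create(c) — c=0 (map F.........)
[2] create(b) — b=1 c=0 (map FF........)
[3] append(c, 1) — b=1 c=0,2 (map FFF.......)
[4] truncate(c, 1) — b=1 c=0 (map FF........)
[5] append(c, 1) — b=1 c=0,2 (map FFF.......)
[6] create(a) — a=3 b=1 c=0,2 (map FFFF......)

bitmap = FFFF......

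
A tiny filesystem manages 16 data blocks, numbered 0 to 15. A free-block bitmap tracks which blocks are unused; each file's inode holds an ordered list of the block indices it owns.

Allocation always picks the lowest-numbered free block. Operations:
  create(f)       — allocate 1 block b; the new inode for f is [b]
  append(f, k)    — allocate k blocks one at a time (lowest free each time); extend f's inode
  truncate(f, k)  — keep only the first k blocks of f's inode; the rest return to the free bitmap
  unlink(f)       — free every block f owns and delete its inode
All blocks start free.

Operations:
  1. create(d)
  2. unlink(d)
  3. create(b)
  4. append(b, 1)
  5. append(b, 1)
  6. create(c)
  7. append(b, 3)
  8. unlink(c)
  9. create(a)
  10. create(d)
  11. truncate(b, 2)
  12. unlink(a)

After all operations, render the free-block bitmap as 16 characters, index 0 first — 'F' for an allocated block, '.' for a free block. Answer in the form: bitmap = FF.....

bitmap = FF.....F........

  1. create(d)  ⇒  F...............  {d→[0]}
  2. unlink(d)  ⇒  ................  {}
  3. create(b)  ⇒  F...............  {b→[0]}
  4. append(b, 1)  ⇒  FF..............  {b→[0, 1]}
  5. append(b, 1)  ⇒  FFF.............  {b→[0, 1, 2]}
  6. create(c)  ⇒  FFFF............  {b→[0, 1, 2]; c→[3]}
  7. append(b, 3)  ⇒  FFFFFFF.........  {b→[0, 1, 2, 4, 5, 6]; c→[3]}
  8. unlink(c)  ⇒  FFF.FFF.........  {b→[0, 1, 2, 4, 5, 6]}
  9. create(a)  ⇒  FFFFFFF.........  {a→[3]; b→[0, 1, 2, 4, 5, 6]}
  10. create(d)  ⇒  FFFFFFFF........  {a→[3]; b→[0, 1, 2, 4, 5, 6]; d→[7]}
  11. truncate(b, 2)  ⇒  FF.F...F........  {a→[3]; b→[0, 1]; d→[7]}
  12. unlink(a)  ⇒  FF.....F........  {b→[0, 1]; d→[7]}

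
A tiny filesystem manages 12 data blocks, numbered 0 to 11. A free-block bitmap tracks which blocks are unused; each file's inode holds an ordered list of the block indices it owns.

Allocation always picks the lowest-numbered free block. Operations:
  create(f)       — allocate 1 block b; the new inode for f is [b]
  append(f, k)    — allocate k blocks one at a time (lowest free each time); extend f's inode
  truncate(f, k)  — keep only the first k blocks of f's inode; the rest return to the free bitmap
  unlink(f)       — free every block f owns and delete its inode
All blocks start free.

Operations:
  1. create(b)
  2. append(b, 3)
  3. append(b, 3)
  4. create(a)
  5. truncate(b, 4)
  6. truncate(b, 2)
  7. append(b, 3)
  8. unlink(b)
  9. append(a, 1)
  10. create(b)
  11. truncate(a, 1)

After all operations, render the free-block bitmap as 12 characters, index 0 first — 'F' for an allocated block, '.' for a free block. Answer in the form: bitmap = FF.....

[1] create(b) — b=0 (map F...........)
[2] append(b, 3) — b=0,1,2,3 (map FFFF........)
[3] append(b, 3) — b=0,1,2,3,4,5,6 (map FFFFFFF.....)
[4] create(a) — a=7 b=0,1,2,3,4,5,6 (map FFFFFFFF....)
[5] truncate(b, 4) — a=7 b=0,1,2,3 (map FFFF...F....)
[6] truncate(b, 2) — a=7 b=0,1 (map FF.....F....)
[7] append(b, 3) — a=7 b=0,1,2,3,4 (map FFFFF..F....)
[8] unlink(b) — a=7 (map .......F....)
[9] append(a, 1) — a=7,0 (map F......F....)
[10] create(b) — a=7,0 b=1 (map FF.....F....)
[11] truncate(a, 1) — a=7 b=1 (map .F.....F....)

bitmap = .F.....F....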